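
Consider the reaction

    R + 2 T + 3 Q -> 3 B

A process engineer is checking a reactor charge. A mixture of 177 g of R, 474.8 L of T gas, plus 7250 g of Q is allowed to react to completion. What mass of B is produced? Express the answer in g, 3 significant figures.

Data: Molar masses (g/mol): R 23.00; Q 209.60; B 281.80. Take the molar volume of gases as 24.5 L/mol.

n(R) = 177.0 / 23.00 = 7.696 mol
n(T) = 474.8 / 24.5 = 19.38 mol
n(Q) = 7250 / 209.60 = 34.59 mol
n/ν for R = 7.696/1 = 7.696
n/ν for T = 19.38/2 = 9.690
n/ν for Q = 34.59/3 = 11.53
Smallest n/ν is R → limiting reagent.
n(B) = (3/1) × 7.696 = 23.09 mol
mass = 23.09 × 281.80 = 6507 g

6510 g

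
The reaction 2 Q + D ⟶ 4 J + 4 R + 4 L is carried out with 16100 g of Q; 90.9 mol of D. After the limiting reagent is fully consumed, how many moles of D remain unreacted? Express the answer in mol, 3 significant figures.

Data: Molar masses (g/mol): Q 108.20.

n(Q) = 16100 / 108.20 = 148.8 mol
n(D) = 90.90 mol
n/ν for Q = 148.8/2 = 74.40
n/ν for D = 90.90/1 = 90.90
Smallest n/ν is Q → limiting reagent.
D consumed = (1/2) × 148.8 = 74.40 mol
D remaining = 90.90 − 74.40 = 16.50 mol

16.5 mol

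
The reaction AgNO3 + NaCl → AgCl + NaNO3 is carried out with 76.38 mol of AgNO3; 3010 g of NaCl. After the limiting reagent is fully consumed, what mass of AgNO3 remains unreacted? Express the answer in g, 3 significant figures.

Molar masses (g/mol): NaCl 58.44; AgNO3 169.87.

4230 g

n(AgNO3) = 76.38 mol
n(NaCl) = 3010 / 58.44 = 51.51 mol
n/ν for AgNO3 = 76.38/1 = 76.38
n/ν for NaCl = 51.51/1 = 51.51
Smallest n/ν is NaCl → limiting reagent.
AgNO3 consumed = (1/1) × 51.51 = 51.51 mol
AgNO3 remaining = 76.38 − 51.51 = 24.87 mol
mass = 24.87 × 169.87 = 4225 g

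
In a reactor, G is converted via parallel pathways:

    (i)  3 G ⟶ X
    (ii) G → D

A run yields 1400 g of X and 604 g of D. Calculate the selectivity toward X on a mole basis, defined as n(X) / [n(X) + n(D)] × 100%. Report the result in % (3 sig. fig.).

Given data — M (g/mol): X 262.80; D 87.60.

43.6 %

n(X) = 1400 / 262.80 = 5.327 mol
n(D) = 604 / 87.60 = 6.895 mol
selectivity = 5.327/(5.327+6.895) × 100 = 43.59 %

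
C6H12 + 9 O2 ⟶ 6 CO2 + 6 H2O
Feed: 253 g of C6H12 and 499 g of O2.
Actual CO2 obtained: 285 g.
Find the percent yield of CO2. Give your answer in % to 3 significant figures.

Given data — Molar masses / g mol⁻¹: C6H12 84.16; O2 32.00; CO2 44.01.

62.3 %

n(C6H12) = 253.0 / 84.16 = 3.006 mol
n(O2) = 499.0 / 32.00 = 15.59 mol
n/ν for C6H12 = 3.006/1 = 3.006
n/ν for O2 = 15.59/9 = 1.732
Smallest n/ν is O2 → limiting reagent.
theoretical n(CO2) = (6/9) × 15.59 = 10.39 mol → 457.3 g
% yield = 285 / 457.3 × 100 = 62.32 %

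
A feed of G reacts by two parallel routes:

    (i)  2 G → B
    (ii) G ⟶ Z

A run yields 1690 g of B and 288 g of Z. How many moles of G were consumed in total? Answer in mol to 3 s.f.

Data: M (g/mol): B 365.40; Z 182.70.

10.8 mol

n(B) = 1690 / 365.40 = 4.625 mol
n(Z) = 288 / 182.70 = 1.576 mol
n(G) via (i) = (2/1)×4.625 = 9.250 mol
n(G) via (ii) = (1/1)×1.576 = 1.576 mol
total n(G) = 9.250 + 1.576 = 10.83 mol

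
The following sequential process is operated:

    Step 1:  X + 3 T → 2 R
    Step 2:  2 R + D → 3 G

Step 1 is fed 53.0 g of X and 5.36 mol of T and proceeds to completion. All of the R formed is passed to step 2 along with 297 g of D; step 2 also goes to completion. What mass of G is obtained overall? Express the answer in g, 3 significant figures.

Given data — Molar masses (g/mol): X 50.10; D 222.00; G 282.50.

Step 1:
n(X) = 53.00 / 50.10 = 1.058 mol
n(T) = 5.360 mol
n/ν for X = 1.058/1 = 1.058
n/ν for T = 5.360/3 = 1.787
Smallest n/ν is X → limiting reagent.
n(R) produced = (2/1) × 1.058 = 2.116 mol
Step 2:
n(R) available = 2.116 mol
n(D) = 297.0 / 222.00 = 1.338 mol
n/ν for R = 2.116/2 = 1.058
n/ν for D = 1.338/1 = 1.338
Smallest n/ν is R → limiting reagent.
n(G) = (3/2) × 2.116 = 3.174 mol
mass = 3.174 × 282.50 = 896.7 g

897 g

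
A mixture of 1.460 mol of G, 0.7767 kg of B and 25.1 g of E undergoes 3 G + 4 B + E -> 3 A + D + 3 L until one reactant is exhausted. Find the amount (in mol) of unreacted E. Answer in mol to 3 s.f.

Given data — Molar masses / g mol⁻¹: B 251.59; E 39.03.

n(G) = 1.460 mol
n(B) = 0.7767×1000 / 251.59 = 3.087 mol
n(E) = 25.10 / 39.03 = 0.6431 mol
n/ν → G: 0.4867, B: 0.7718, E: 0.6431; G is limiting.
E consumed = (1/3) × 1.460 = 0.4867 mol
E remaining = 0.6431 − 0.4867 = 0.1564 mol

0.156 mol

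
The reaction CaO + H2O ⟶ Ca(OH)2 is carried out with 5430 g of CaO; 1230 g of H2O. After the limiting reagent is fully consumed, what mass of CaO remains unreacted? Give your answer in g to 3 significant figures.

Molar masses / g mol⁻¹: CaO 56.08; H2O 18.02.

1600 g

n(CaO) = 5430 / 56.08 = 96.83 mol
n(H2O) = 1230 / 18.02 = 68.26 mol
n/ν for CaO = 96.83/1 = 96.83
n/ν for H2O = 68.26/1 = 68.26
Smallest n/ν is H2O → limiting reagent.
CaO consumed = (1/1) × 68.26 = 68.26 mol
CaO remaining = 96.83 − 68.26 = 28.57 mol
mass = 28.57 × 56.08 = 1602 g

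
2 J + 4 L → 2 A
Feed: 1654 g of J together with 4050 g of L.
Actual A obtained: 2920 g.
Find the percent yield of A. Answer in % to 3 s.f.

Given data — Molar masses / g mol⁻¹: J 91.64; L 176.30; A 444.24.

57.2 %

n(J) = 1654 / 91.64 = 18.05 mol
n(L) = 4050 / 176.30 = 22.97 mol
n/ν → J: 9.025, L: 5.743; L is limiting.
theoretical n(A) = (2/4) × 22.97 = 11.49 mol → 5104 g
% yield = 2920 / 5104 × 100 = 57.21 %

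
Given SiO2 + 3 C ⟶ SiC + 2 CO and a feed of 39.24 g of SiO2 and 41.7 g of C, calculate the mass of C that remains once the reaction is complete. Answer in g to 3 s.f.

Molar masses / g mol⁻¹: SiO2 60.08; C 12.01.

18.2 g

n(SiO2) = 39.24 / 60.08 = 0.6531 mol
n(C) = 41.70 / 12.01 = 3.472 mol
n/ν for SiO2 = 0.6531/1 = 0.6531
n/ν for C = 3.472/3 = 1.157
Smallest n/ν is SiO2 → limiting reagent.
C consumed = (3/1) × 0.6531 = 1.959 mol
C remaining = 3.472 − 1.959 = 1.513 mol
mass = 1.513 × 12.01 = 18.17 g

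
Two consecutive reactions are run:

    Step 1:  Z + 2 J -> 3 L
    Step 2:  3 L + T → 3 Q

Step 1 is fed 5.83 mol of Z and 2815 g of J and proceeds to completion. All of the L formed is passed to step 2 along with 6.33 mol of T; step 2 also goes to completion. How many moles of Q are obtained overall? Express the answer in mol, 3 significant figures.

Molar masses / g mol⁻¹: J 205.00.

17.5 mol

Step 1:
n(Z) = 5.830 mol
n(J) = 2815 / 205.00 = 13.73 mol
n/ν for Z = 5.830/1 = 5.830
n/ν for J = 13.73/2 = 6.865
Smallest n/ν is Z → limiting reagent.
n(L) produced = (3/1) × 5.830 = 17.49 mol
Step 2:
n(L) available = 17.49 mol
n(T) = 6.330 mol
n/ν for L = 17.49/3 = 5.830
n/ν for T = 6.330/1 = 6.330
Smallest n/ν is L → limiting reagent.
n(Q) = (3/3) × 17.49 = 17.49 mol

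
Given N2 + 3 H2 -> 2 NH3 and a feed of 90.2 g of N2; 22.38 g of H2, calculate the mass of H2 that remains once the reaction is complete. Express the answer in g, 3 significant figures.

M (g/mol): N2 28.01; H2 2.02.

2.87 g

n(N2) = 90.20 / 28.01 = 3.220 mol
n(H2) = 22.38 / 2.02 = 11.08 mol
n/ν for N2 = 3.220/1 = 3.220
n/ν for H2 = 11.08/3 = 3.693
Smallest n/ν is N2 → limiting reagent.
H2 consumed = (3/1) × 3.220 = 9.660 mol
H2 remaining = 11.08 − 9.660 = 1.420 mol
mass = 1.420 × 2.02 = 2.868 g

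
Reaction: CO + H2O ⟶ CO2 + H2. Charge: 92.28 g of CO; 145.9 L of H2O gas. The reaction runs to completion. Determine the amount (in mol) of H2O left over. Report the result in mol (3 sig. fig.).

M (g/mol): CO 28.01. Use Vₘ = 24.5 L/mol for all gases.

n(CO) = 92.28 / 28.01 = 3.295 mol
n(H2O) = 145.9 / 24.5 = 5.955 mol
n/ν for CO = 3.295/1 = 3.295
n/ν for H2O = 5.955/1 = 5.955
Smallest n/ν is CO → limiting reagent.
H2O consumed = (1/1) × 3.295 = 3.295 mol
H2O remaining = 5.955 − 3.295 = 2.660 mol

2.66 mol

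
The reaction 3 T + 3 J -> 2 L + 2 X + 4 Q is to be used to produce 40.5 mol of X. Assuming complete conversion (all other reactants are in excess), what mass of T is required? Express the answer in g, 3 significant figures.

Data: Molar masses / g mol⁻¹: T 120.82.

n(X) = 40.50 mol
n(T) = (3/2) × 40.50 = 60.75 mol
mass = 60.75 × 120.82 = 7340 g

7340 g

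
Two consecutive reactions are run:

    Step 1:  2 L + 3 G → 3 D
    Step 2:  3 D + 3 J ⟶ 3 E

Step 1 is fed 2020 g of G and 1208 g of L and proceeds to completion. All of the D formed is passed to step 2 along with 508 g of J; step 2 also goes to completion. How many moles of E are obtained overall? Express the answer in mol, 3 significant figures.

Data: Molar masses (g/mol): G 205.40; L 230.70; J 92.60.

5.49 mol

Step 1:
n(G) = 2020 / 205.40 = 9.834 mol
n(L) = 1208 / 230.70 = 5.236 mol
n/ν → G: 3.278, L: 2.618; L is limiting.
n(D) produced = (3/2) × 5.236 = 7.854 mol
Step 2:
n(D) available = 7.854 mol
n(J) = 508.0 / 92.60 = 5.486 mol
n/ν → D: 2.618, J: 1.829; J is limiting.
n(E) = (3/3) × 5.486 = 5.486 mol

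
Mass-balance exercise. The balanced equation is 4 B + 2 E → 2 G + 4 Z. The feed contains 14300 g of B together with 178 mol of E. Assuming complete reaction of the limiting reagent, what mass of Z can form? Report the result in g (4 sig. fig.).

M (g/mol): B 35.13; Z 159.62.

56820 g

n(B) = 14300 / 35.13 = 407.1 mol
n(E) = 178.0 mol
n/ν for B = 407.1/4 = 101.8
n/ν for E = 178.0/2 = 89.00
Smallest n/ν is E → limiting reagent.
n(Z) = (4/2) × 178.0 = 356.0 mol
mass = 356.0 × 159.62 = 56820 g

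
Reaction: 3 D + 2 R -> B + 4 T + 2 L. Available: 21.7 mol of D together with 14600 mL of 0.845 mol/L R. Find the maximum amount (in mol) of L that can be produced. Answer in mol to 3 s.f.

n(D) = 21.70 mol
n(R) = 0.845 × 14600/1000 = 12.34 mol
n/ν for D = 21.70/3 = 7.233
n/ν for R = 12.34/2 = 6.170
Smallest n/ν is R → limiting reagent.
n(L) = (2/2) × 12.34 = 12.34 mol

12.3 mol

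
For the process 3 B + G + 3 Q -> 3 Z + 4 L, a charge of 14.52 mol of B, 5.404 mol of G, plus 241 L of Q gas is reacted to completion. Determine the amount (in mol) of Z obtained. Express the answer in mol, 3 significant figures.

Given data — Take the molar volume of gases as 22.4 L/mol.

10.8 mol

n(B) = 14.52 mol
n(G) = 5.404 mol
n(Q) = 241.0 / 22.4 = 10.76 mol
n/ν for B = 14.52/3 = 4.840
n/ν for G = 5.404/1 = 5.404
n/ν for Q = 10.76/3 = 3.587
Smallest n/ν is Q → limiting reagent.
n(Z) = (3/3) × 10.76 = 10.76 mol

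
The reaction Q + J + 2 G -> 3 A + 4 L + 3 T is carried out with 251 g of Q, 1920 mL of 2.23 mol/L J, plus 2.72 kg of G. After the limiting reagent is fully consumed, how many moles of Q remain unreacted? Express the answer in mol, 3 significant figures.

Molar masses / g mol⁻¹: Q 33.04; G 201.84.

3.32 mol

n(Q) = 251.0 / 33.04 = 7.597 mol
n(J) = 2.23 × 1920/1000 = 4.282 mol
n(G) = 2.720×1000 / 201.84 = 13.48 mol
n/ν → Q: 7.597, J: 4.282, G: 6.740; J is limiting.
Q consumed = (1/1) × 4.282 = 4.282 mol
Q remaining = 7.597 − 4.282 = 3.315 mol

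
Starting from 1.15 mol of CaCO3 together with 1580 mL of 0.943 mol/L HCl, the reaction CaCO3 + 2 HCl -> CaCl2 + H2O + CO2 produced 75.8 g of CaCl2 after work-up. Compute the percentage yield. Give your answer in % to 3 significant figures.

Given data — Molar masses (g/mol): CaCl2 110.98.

91.7 %

n(CaCO3) = 1.150 mol
n(HCl) = 0.943 × 1580/1000 = 1.490 mol
n/ν for CaCO3 = 1.150/1 = 1.150
n/ν for HCl = 1.490/2 = 0.7450
Smallest n/ν is HCl → limiting reagent.
theoretical n(CaCl2) = (1/2) × 1.490 = 0.7450 mol → 82.68 g
% yield = 75.8 / 82.68 × 100 = 91.68 %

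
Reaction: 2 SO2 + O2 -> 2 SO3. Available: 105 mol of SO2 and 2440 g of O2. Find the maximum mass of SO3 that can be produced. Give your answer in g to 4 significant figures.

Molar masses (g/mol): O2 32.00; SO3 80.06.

8406 g

n(SO2) = 105.0 mol
n(O2) = 2440 / 32.00 = 76.25 mol
n/ν for SO2 = 105.0/2 = 52.50
n/ν for O2 = 76.25/1 = 76.25
Smallest n/ν is SO2 → limiting reagent.
n(SO3) = (2/2) × 105.0 = 105.0 mol
mass = 105.0 × 80.06 = 8406 g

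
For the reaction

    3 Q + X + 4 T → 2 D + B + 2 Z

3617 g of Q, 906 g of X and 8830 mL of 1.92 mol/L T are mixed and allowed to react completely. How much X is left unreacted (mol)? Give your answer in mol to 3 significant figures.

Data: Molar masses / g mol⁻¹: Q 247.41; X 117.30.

n(Q) = 3617 / 247.41 = 14.62 mol
n(X) = 906.0 / 117.30 = 7.724 mol
n(T) = 1.92 × 8830/1000 = 16.95 mol
n/ν for Q = 14.62/3 = 4.873
n/ν for X = 7.724/1 = 7.724
n/ν for T = 16.95/4 = 4.238
Smallest n/ν is T → limiting reagent.
X consumed = (1/4) × 16.95 = 4.238 mol
X remaining = 7.724 − 4.238 = 3.486 mol

3.49 mol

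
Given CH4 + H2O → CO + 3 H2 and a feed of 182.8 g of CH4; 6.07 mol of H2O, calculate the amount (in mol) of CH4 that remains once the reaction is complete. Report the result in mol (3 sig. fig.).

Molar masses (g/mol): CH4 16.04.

n(CH4) = 182.8 / 16.04 = 11.40 mol
n(H2O) = 6.070 mol
n/ν for CH4 = 11.40/1 = 11.40
n/ν for H2O = 6.070/1 = 6.070
Smallest n/ν is H2O → limiting reagent.
CH4 consumed = (1/1) × 6.070 = 6.070 mol
CH4 remaining = 11.40 − 6.070 = 5.330 mol

5.33 mol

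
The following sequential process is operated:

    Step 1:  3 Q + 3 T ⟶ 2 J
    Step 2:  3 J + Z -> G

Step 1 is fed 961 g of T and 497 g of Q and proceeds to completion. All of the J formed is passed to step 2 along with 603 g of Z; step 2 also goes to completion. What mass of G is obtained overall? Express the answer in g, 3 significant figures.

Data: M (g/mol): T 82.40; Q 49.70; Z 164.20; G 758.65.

Step 1:
n(T) = 961.0 / 82.40 = 11.66 mol
n(Q) = 497.0 / 49.70 = 10.00 mol
n/ν for T = 11.66/3 = 3.887
n/ν for Q = 10.00/3 = 3.333
Smallest n/ν is Q → limiting reagent.
n(J) produced = (2/3) × 10.00 = 6.667 mol
Step 2:
n(J) available = 6.667 mol
n(Z) = 603.0 / 164.20 = 3.672 mol
n/ν for J = 6.667/3 = 2.222
n/ν for Z = 3.672/1 = 3.672
Smallest n/ν is J → limiting reagent.
n(G) = (1/3) × 6.667 = 2.222 mol
mass = 2.222 × 758.65 = 1686 g

1690 g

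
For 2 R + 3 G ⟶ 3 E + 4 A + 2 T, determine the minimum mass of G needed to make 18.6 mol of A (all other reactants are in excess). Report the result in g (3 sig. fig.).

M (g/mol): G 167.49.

2340 g

n(A) = 18.60 mol
n(G) = (3/4) × 18.60 = 13.95 mol
mass = 13.95 × 167.49 = 2336 g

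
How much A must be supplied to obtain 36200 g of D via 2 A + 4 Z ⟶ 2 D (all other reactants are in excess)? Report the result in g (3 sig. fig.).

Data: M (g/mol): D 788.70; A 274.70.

12600 g

n(D) = 36200 / 788.70 = 45.90 mol
n(A) = (2/2) × 45.90 = 45.90 mol
mass = 45.90 × 274.70 = 12610 g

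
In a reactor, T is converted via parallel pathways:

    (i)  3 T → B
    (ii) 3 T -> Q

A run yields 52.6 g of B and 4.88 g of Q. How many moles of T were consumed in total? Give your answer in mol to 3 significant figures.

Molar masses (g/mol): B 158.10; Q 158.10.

1.09 mol

n(B) = 52.6 / 158.10 = 0.3327 mol
n(Q) = 4.88 / 158.10 = 0.03087 mol
n(T) via (i) = (3/1)×0.3327 = 0.9981 mol
n(T) via (ii) = (3/1)×0.03087 = 0.09261 mol
total n(T) = 0.9981 + 0.09261 = 1.091 mol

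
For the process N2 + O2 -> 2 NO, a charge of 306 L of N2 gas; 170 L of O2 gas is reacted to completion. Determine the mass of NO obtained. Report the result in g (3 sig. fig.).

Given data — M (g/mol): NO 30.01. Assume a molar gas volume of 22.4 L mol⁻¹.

n(N2) = 306.0 / 22.4 = 13.66 mol
n(O2) = 170.0 / 22.4 = 7.589 mol
n/ν for N2 = 13.66/1 = 13.66
n/ν for O2 = 7.589/1 = 7.589
Smallest n/ν is O2 → limiting reagent.
n(NO) = (2/1) × 7.589 = 15.18 mol
mass = 15.18 × 30.01 = 455.6 g

456 g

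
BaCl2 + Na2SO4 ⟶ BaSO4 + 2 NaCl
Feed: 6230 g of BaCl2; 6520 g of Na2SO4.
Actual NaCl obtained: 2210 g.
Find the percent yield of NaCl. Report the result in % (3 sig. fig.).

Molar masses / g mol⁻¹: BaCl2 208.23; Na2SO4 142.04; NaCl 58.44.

n(BaCl2) = 6230 / 208.23 = 29.92 mol
n(Na2SO4) = 6520 / 142.04 = 45.90 mol
n/ν for BaCl2 = 29.92/1 = 29.92
n/ν for Na2SO4 = 45.90/1 = 45.90
Smallest n/ν is BaCl2 → limiting reagent.
theoretical n(NaCl) = (2/1) × 29.92 = 59.84 mol → 3497 g
% yield = 2210 / 3497 × 100 = 63.20 %

63.2 %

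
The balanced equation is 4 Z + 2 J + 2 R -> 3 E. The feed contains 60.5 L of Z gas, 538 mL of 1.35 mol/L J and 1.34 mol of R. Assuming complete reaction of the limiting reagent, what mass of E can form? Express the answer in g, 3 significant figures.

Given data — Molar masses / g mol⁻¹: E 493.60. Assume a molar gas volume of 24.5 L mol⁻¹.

n(Z) = 60.50 / 24.5 = 2.469 mol
n(J) = 1.35 × 538.0/1000 = 0.7263 mol
n(R) = 1.340 mol
n/ν → Z: 0.6173, J: 0.3632, R: 0.6700; J is limiting.
n(E) = (3/2) × 0.7263 = 1.089 mol
mass = 1.089 × 493.60 = 537.5 g

538 g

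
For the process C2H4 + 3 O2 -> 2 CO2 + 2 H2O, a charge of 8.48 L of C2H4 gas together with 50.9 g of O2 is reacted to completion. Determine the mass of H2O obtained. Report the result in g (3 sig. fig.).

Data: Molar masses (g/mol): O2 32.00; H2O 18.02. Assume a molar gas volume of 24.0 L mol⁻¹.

n(C2H4) = 8.480 / 24.0 = 0.3533 mol
n(O2) = 50.90 / 32.00 = 1.591 mol
n/ν for C2H4 = 0.3533/1 = 0.3533
n/ν for O2 = 1.591/3 = 0.5303
Smallest n/ν is C2H4 → limiting reagent.
n(H2O) = (2/1) × 0.3533 = 0.7066 mol
mass = 0.7066 × 18.02 = 12.73 g

12.7 g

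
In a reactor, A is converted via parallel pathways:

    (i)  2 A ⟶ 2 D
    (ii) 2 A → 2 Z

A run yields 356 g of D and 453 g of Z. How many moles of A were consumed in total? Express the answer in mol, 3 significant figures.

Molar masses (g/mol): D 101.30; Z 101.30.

n(D) = 356 / 101.30 = 3.514 mol
n(Z) = 453 / 101.30 = 4.472 mol
n(A) via (i) = (2/2)×3.514 = 3.514 mol
n(A) via (ii) = (2/2)×4.472 = 4.472 mol
total n(A) = 3.514 + 4.472 = 7.986 mol

7.99 mol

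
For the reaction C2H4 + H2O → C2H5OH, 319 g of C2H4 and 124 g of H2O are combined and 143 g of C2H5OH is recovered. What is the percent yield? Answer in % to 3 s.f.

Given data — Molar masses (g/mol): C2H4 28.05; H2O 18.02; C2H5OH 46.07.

45.1 %

n(C2H4) = 319.0 / 28.05 = 11.37 mol
n(H2O) = 124.0 / 18.02 = 6.881 mol
n/ν for C2H4 = 11.37/1 = 11.37
n/ν for H2O = 6.881/1 = 6.881
Smallest n/ν is H2O → limiting reagent.
theoretical n(C2H5OH) = (1/1) × 6.881 = 6.881 mol → 317.0 g
% yield = 143 / 317.0 × 100 = 45.11 %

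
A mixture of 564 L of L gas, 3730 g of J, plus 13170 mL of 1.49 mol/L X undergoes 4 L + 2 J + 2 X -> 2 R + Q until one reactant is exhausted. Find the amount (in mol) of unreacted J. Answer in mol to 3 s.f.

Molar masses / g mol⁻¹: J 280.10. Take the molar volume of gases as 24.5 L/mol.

n(L) = 564.0 / 24.5 = 23.02 mol
n(J) = 3730 / 280.10 = 13.32 mol
n(X) = 1.49 × 13170/1000 = 19.62 mol
n/ν → L: 5.755, J: 6.660, X: 9.810; L is limiting.
J consumed = (2/4) × 23.02 = 11.51 mol
J remaining = 13.32 − 11.51 = 1.810 mol

1.81 mol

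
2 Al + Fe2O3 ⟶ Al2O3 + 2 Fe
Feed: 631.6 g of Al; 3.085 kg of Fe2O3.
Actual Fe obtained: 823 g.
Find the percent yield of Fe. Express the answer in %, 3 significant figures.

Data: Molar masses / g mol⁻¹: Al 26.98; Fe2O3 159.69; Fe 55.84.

n(Al) = 631.6 / 26.98 = 23.41 mol
n(Fe2O3) = 3.085×1000 / 159.69 = 19.32 mol
n/ν → Al: 11.71, Fe2O3: 19.32; Al is limiting.
theoretical n(Fe) = (2/2) × 23.41 = 23.41 mol → 1307 g
% yield = 823 / 1307 × 100 = 62.97 %

63.0 %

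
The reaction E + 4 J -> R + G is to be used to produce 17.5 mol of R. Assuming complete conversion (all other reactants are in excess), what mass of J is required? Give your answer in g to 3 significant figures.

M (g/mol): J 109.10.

7640 g

n(R) = 17.50 mol
n(J) = (4/1) × 17.50 = 70.00 mol
mass = 70.00 × 109.10 = 7637 g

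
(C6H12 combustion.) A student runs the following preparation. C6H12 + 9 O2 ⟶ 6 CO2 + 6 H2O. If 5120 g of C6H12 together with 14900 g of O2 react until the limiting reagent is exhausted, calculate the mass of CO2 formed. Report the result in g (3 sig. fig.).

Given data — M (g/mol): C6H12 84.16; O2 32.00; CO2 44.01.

13700 g

n(C6H12) = 5120 / 84.16 = 60.84 mol
n(O2) = 14900 / 32.00 = 465.6 mol
n/ν → C6H12: 60.84, O2: 51.73; O2 is limiting.
n(CO2) = (6/9) × 465.6 = 310.4 mol
mass = 310.4 × 44.01 = 13660 g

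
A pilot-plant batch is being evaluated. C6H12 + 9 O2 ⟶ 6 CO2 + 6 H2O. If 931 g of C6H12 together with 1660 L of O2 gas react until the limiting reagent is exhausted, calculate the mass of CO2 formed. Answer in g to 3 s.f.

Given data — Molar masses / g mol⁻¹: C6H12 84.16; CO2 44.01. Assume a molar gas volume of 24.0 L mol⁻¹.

2030 g

n(C6H12) = 931.0 / 84.16 = 11.06 mol
n(O2) = 1660 / 24.0 = 69.17 mol
n/ν for C6H12 = 11.06/1 = 11.06
n/ν for O2 = 69.17/9 = 7.686
Smallest n/ν is O2 → limiting reagent.
n(CO2) = (6/9) × 69.17 = 46.11 mol
mass = 46.11 × 44.01 = 2029 g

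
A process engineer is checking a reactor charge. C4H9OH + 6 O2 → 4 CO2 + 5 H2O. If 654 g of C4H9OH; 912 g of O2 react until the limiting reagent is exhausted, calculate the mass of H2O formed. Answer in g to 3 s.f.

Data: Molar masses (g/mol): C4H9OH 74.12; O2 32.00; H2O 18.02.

428 g

n(C4H9OH) = 654.0 / 74.12 = 8.824 mol
n(O2) = 912.0 / 32.00 = 28.50 mol
n/ν → C4H9OH: 8.824, O2: 4.750; O2 is limiting.
n(H2O) = (5/6) × 28.50 = 23.75 mol
mass = 23.75 × 18.02 = 428.0 g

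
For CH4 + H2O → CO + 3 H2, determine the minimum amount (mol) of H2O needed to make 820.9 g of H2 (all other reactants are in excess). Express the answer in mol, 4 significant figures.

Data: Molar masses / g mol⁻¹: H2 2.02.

135.5 mol

n(H2) = 820.9 / 2.02 = 406.4 mol
n(H2O) = (1/3) × 406.4 = 135.5 mol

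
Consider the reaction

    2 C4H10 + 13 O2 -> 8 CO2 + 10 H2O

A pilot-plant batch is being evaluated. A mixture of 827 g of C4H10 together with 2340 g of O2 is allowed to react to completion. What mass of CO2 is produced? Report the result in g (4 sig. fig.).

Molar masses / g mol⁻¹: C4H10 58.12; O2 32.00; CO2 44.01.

1980 g

n(C4H10) = 827.0 / 58.12 = 14.23 mol
n(O2) = 2340 / 32.00 = 73.13 mol
n/ν for C4H10 = 14.23/2 = 7.115
n/ν for O2 = 73.13/13 = 5.625
Smallest n/ν is O2 → limiting reagent.
n(CO2) = (8/13) × 73.13 = 45.00 mol
mass = 45.00 × 44.01 = 1980 g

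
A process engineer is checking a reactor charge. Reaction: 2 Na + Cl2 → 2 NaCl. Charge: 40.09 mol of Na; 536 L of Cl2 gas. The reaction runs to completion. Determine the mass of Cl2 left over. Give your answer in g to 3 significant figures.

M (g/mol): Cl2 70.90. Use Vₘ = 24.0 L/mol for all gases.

162 g

n(Na) = 40.09 mol
n(Cl2) = 536.0 / 24.0 = 22.33 mol
n/ν for Na = 40.09/2 = 20.05
n/ν for Cl2 = 22.33/1 = 22.33
Smallest n/ν is Na → limiting reagent.
Cl2 consumed = (1/2) × 40.09 = 20.05 mol
Cl2 remaining = 22.33 − 20.05 = 2.280 mol
mass = 2.280 × 70.90 = 161.7 g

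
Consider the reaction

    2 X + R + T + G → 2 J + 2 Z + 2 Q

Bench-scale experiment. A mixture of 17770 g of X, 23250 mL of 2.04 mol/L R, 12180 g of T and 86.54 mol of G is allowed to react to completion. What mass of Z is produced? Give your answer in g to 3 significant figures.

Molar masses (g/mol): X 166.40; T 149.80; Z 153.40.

n(X) = 17770 / 166.40 = 106.8 mol
n(R) = 2.04 × 23250/1000 = 47.43 mol
n(T) = 12180 / 149.80 = 81.31 mol
n(G) = 86.54 mol
n/ν for X = 106.8/2 = 53.40
n/ν for R = 47.43/1 = 47.43
n/ν for T = 81.31/1 = 81.31
n/ν for G = 86.54/1 = 86.54
Smallest n/ν is R → limiting reagent.
n(Z) = (2/1) × 47.43 = 94.86 mol
mass = 94.86 × 153.40 = 14550 g

14600 g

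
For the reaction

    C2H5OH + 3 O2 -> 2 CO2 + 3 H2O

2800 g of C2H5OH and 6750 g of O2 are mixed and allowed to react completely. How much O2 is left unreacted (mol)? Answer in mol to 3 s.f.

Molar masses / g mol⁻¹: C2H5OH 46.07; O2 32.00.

n(C2H5OH) = 2800 / 46.07 = 60.78 mol
n(O2) = 6750 / 32.00 = 210.9 mol
n/ν → C2H5OH: 60.78, O2: 70.30; C2H5OH is limiting.
O2 consumed = (3/1) × 60.78 = 182.3 mol
O2 remaining = 210.9 − 182.3 = 28.60 mol

28.6 mol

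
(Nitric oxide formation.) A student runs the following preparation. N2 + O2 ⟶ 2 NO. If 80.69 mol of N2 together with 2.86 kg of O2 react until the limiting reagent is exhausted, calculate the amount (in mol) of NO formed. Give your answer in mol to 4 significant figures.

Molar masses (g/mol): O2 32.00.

n(N2) = 80.69 mol
n(O2) = 2.860×1000 / 32.00 = 89.38 mol
n/ν → N2: 80.69, O2: 89.38; N2 is limiting.
n(NO) = (2/1) × 80.69 = 161.4 mol

161.4 mol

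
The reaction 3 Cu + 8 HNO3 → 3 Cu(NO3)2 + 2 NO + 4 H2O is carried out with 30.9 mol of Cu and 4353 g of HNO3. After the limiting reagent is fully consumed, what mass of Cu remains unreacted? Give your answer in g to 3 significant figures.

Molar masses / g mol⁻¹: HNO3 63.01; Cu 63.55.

317 g

n(Cu) = 30.90 mol
n(HNO3) = 4353 / 63.01 = 69.08 mol
n/ν for Cu = 30.90/3 = 10.30
n/ν for HNO3 = 69.08/8 = 8.635
Smallest n/ν is HNO3 → limiting reagent.
Cu consumed = (3/8) × 69.08 = 25.91 mol
Cu remaining = 30.90 − 25.91 = 4.990 mol
mass = 4.990 × 63.55 = 317.1 g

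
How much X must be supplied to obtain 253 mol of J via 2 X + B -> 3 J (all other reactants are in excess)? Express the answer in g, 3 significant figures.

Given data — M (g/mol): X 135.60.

22900 g

n(J) = 253.0 mol
n(X) = (2/3) × 253.0 = 168.7 mol
mass = 168.7 × 135.60 = 22880 g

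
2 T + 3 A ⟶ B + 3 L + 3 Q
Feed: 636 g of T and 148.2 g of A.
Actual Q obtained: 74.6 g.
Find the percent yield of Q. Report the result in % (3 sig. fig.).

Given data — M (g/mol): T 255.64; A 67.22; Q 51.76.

65.4 %

n(T) = 636.0 / 255.64 = 2.488 mol
n(A) = 148.2 / 67.22 = 2.205 mol
n/ν → T: 1.244, A: 0.7350; A is limiting.
theoretical n(Q) = (3/3) × 2.205 = 2.205 mol → 114.1 g
% yield = 74.6 / 114.1 × 100 = 65.38 %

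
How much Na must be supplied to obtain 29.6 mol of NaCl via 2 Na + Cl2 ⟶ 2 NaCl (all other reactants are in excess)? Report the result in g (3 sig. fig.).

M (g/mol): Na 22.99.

681 g

n(NaCl) = 29.60 mol
n(Na) = (2/2) × 29.60 = 29.60 mol
mass = 29.60 × 22.99 = 680.5 g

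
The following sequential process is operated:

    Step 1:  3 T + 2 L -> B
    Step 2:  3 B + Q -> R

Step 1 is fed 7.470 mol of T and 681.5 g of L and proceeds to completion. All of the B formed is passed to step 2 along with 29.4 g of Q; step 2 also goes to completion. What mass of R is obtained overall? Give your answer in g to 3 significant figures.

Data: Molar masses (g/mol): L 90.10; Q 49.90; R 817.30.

482 g

Step 1:
n(T) = 7.470 mol
n(L) = 681.5 / 90.10 = 7.564 mol
n/ν for T = 7.470/3 = 2.490
n/ν for L = 7.564/2 = 3.782
Smallest n/ν is T → limiting reagent.
n(B) produced = (1/3) × 7.470 = 2.490 mol
Step 2:
n(B) available = 2.490 mol
n(Q) = 29.40 / 49.90 = 0.5892 mol
n/ν for B = 2.490/3 = 0.8300
n/ν for Q = 0.5892/1 = 0.5892
Smallest n/ν is Q → limiting reagent.
n(R) = (1/1) × 0.5892 = 0.5892 mol
mass = 0.5892 × 817.30 = 481.6 g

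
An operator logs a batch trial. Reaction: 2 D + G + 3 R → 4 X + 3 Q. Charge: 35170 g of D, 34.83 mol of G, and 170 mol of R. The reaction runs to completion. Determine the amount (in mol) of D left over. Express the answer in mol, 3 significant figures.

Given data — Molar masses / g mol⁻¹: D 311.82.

43.1 mol

n(D) = 35170 / 311.82 = 112.8 mol
n(G) = 34.83 mol
n(R) = 170.0 mol
n/ν for D = 112.8/2 = 56.40
n/ν for G = 34.83/1 = 34.83
n/ν for R = 170.0/3 = 56.67
Smallest n/ν is G → limiting reagent.
D consumed = (2/1) × 34.83 = 69.66 mol
D remaining = 112.8 − 69.66 = 43.14 mol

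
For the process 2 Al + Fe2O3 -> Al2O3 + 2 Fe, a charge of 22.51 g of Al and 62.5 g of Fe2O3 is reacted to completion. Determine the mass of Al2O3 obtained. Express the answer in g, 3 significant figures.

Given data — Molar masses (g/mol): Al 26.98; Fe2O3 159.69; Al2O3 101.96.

n(Al) = 22.51 / 26.98 = 0.8343 mol
n(Fe2O3) = 62.50 / 159.69 = 0.3914 mol
n/ν for Al = 0.8343/2 = 0.4172
n/ν for Fe2O3 = 0.3914/1 = 0.3914
Smallest n/ν is Fe2O3 → limiting reagent.
n(Al2O3) = (1/1) × 0.3914 = 0.3914 mol
mass = 0.3914 × 101.96 = 39.91 g

39.9 g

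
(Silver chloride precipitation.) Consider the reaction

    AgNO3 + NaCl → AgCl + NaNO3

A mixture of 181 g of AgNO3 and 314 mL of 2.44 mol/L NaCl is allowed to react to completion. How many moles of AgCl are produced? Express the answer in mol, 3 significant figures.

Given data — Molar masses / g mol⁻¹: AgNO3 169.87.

n(AgNO3) = 181.0 / 169.87 = 1.066 mol
n(NaCl) = 2.44 × 314.0/1000 = 0.7662 mol
n/ν → AgNO3: 1.066, NaCl: 0.7662; NaCl is limiting.
n(AgCl) = (1/1) × 0.7662 = 0.7662 mol

0.766 mol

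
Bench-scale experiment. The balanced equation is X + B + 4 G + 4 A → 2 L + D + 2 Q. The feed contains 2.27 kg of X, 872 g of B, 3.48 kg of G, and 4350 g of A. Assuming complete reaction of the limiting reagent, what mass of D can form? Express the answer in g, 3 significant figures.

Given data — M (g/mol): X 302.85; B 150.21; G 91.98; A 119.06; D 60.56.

n(X) = 2.270×1000 / 302.85 = 7.495 mol
n(B) = 872.0 / 150.21 = 5.805 mol
n(G) = 3.480×1000 / 91.98 = 37.83 mol
n(A) = 4350 / 119.06 = 36.54 mol
n/ν → X: 7.495, B: 5.805, G: 9.458, A: 9.135; B is limiting.
n(D) = (1/1) × 5.805 = 5.805 mol
mass = 5.805 × 60.56 = 351.6 g

352 g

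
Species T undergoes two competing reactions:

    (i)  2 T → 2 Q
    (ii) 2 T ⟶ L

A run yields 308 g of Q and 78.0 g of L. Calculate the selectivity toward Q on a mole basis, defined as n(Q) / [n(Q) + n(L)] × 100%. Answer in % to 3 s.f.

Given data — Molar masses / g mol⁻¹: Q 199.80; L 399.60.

n(Q) = 308 / 199.80 = 1.542 mol
n(L) = 78.0 / 399.60 = 0.1952 mol
selectivity = 1.542/(1.542+0.1952) × 100 = 88.76 %

88.8 %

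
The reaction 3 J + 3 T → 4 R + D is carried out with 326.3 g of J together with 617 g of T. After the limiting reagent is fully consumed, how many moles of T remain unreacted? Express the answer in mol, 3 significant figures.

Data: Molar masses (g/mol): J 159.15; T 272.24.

0.216 mol

n(J) = 326.3 / 159.15 = 2.050 mol
n(T) = 617.0 / 272.24 = 2.266 mol
n/ν for J = 2.050/3 = 0.6833
n/ν for T = 2.266/3 = 0.7553
Smallest n/ν is J → limiting reagent.
T consumed = (3/3) × 2.050 = 2.050 mol
T remaining = 2.266 − 2.050 = 0.2160 mol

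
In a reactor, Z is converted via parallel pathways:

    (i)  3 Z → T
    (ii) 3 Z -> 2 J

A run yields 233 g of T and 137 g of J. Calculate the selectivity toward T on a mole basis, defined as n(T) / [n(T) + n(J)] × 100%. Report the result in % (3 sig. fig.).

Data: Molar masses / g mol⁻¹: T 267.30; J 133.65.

n(T) = 233 / 267.30 = 0.8717 mol
n(J) = 137 / 133.65 = 1.025 mol
selectivity = 0.8717/(0.8717+1.025) × 100 = 45.96 %

46.0 %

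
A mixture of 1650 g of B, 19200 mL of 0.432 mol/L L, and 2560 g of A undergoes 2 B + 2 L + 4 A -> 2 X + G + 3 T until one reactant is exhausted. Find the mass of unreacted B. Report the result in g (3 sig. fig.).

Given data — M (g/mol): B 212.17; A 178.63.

130 g

n(B) = 1650 / 212.17 = 7.777 mol
n(L) = 0.432 × 19200/1000 = 8.294 mol
n(A) = 2560 / 178.63 = 14.33 mol
n/ν for B = 7.777/2 = 3.889
n/ν for L = 8.294/2 = 4.147
n/ν for A = 14.33/4 = 3.583
Smallest n/ν is A → limiting reagent.
B consumed = (2/4) × 14.33 = 7.165 mol
B remaining = 7.777 − 7.165 = 0.6120 mol
mass = 0.6120 × 212.17 = 129.8 g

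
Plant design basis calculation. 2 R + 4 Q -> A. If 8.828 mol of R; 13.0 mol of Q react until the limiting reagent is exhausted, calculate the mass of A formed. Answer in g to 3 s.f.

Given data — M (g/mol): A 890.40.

2890 g

n(R) = 8.828 mol
n(Q) = 13.00 mol
n/ν for R = 8.828/2 = 4.414
n/ν for Q = 13.00/4 = 3.250
Smallest n/ν is Q → limiting reagent.
n(A) = (1/4) × 13.00 = 3.250 mol
mass = 3.250 × 890.40 = 2894 g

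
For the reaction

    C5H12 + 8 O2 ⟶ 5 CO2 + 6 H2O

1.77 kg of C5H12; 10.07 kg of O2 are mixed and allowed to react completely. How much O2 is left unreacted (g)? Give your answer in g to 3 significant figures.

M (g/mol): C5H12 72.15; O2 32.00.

3790 g

n(C5H12) = 1.770×1000 / 72.15 = 24.53 mol
n(O2) = 10.07×1000 / 32.00 = 314.7 mol
n/ν for C5H12 = 24.53/1 = 24.53
n/ν for O2 = 314.7/8 = 39.34
Smallest n/ν is C5H12 → limiting reagent.
O2 consumed = (8/1) × 24.53 = 196.2 mol
O2 remaining = 314.7 − 196.2 = 118.5 mol
mass = 118.5 × 32.00 = 3792 g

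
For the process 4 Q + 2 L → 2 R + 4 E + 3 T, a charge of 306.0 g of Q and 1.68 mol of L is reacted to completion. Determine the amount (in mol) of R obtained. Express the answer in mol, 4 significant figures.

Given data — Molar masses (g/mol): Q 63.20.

1.680 mol

n(Q) = 306.0 / 63.20 = 4.842 mol
n(L) = 1.680 mol
n/ν for Q = 4.842/4 = 1.211
n/ν for L = 1.680/2 = 0.8400
Smallest n/ν is L → limiting reagent.
n(R) = (2/2) × 1.680 = 1.680 mol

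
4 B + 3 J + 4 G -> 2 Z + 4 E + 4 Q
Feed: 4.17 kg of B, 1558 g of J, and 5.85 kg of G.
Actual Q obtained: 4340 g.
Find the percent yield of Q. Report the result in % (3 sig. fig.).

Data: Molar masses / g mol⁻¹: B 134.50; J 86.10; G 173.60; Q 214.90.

n(B) = 4.170×1000 / 134.50 = 31.00 mol
n(J) = 1558 / 86.10 = 18.10 mol
n(G) = 5.850×1000 / 173.60 = 33.70 mol
n/ν for B = 31.00/4 = 7.750
n/ν for J = 18.10/3 = 6.033
n/ν for G = 33.70/4 = 8.425
Smallest n/ν is J → limiting reagent.
theoretical n(Q) = (4/3) × 18.10 = 24.13 mol → 5186 g
% yield = 4340 / 5186 × 100 = 83.69 %

83.7 %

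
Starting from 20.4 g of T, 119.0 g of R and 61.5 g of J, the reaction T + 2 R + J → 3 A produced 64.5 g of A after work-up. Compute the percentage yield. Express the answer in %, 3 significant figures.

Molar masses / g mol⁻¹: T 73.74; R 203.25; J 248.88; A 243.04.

35.8 %

n(T) = 20.40 / 73.74 = 0.2766 mol
n(R) = 119.0 / 203.25 = 0.5855 mol
n(J) = 61.50 / 248.88 = 0.2471 mol
n/ν for T = 0.2766/1 = 0.2766
n/ν for R = 0.5855/2 = 0.2928
n/ν for J = 0.2471/1 = 0.2471
Smallest n/ν is J → limiting reagent.
theoretical n(A) = (3/1) × 0.2471 = 0.7413 mol → 180.2 g
% yield = 64.5 / 180.2 × 100 = 35.79 %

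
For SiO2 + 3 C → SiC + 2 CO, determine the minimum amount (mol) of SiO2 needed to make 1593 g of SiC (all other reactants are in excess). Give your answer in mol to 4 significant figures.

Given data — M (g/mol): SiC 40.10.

39.73 mol

n(SiC) = 1593 / 40.10 = 39.73 mol
n(SiO2) = (1/1) × 39.73 = 39.73 mol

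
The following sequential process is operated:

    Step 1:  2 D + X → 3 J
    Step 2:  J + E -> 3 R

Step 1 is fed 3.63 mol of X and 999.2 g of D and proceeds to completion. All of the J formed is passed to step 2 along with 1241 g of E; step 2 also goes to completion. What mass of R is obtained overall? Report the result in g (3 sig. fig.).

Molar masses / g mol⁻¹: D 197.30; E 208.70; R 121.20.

Step 1:
n(X) = 3.630 mol
n(D) = 999.2 / 197.30 = 5.064 mol
n/ν for X = 3.630/1 = 3.630
n/ν for D = 5.064/2 = 2.532
Smallest n/ν is D → limiting reagent.
n(J) produced = (3/2) × 5.064 = 7.596 mol
Step 2:
n(J) available = 7.596 mol
n(E) = 1241 / 208.70 = 5.946 mol
n/ν for J = 7.596/1 = 7.596
n/ν for E = 5.946/1 = 5.946
Smallest n/ν is E → limiting reagent.
n(R) = (3/1) × 5.946 = 17.84 mol
mass = 17.84 × 121.20 = 2162 g

2160 g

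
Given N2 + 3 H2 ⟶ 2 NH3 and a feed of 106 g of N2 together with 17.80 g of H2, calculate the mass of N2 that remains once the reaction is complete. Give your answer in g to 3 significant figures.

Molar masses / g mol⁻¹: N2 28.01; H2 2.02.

n(N2) = 106.0 / 28.01 = 3.784 mol
n(H2) = 17.80 / 2.02 = 8.812 mol
n/ν for N2 = 3.784/1 = 3.784
n/ν for H2 = 8.812/3 = 2.937
Smallest n/ν is H2 → limiting reagent.
N2 consumed = (1/3) × 8.812 = 2.937 mol
N2 remaining = 3.784 − 2.937 = 0.8470 mol
mass = 0.8470 × 28.01 = 23.72 g

23.7 g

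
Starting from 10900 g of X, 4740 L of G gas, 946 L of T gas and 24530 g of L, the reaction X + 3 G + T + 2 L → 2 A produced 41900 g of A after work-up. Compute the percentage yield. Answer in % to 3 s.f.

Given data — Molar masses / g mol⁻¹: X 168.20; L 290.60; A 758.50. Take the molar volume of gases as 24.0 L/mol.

70.1 %

n(X) = 10900 / 168.20 = 64.80 mol
n(G) = 4740 / 24.0 = 197.5 mol
n(T) = 946.0 / 24.0 = 39.42 mol
n(L) = 24530 / 290.60 = 84.41 mol
n/ν → X: 64.80, G: 65.83, T: 39.42, L: 42.21; T is limiting.
theoretical n(A) = (2/1) × 39.42 = 78.84 mol → 59800 g
% yield = 41900 / 59800 × 100 = 70.07 %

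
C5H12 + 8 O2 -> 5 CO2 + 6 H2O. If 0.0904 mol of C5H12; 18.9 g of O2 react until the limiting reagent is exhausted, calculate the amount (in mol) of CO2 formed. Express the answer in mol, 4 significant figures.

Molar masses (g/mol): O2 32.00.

0.3691 mol

n(C5H12) = 0.09040 mol
n(O2) = 18.90 / 32.00 = 0.5906 mol
n/ν for C5H12 = 0.09040/1 = 0.09040
n/ν for O2 = 0.5906/8 = 0.07383
Smallest n/ν is O2 → limiting reagent.
n(CO2) = (5/8) × 0.5906 = 0.3691 mol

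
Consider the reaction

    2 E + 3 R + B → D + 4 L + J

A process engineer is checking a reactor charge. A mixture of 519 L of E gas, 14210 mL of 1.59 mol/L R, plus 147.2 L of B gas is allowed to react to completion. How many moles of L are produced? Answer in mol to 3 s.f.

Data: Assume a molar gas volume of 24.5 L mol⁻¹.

n(E) = 519.0 / 24.5 = 21.18 mol
n(R) = 1.59 × 14210/1000 = 22.59 mol
n(B) = 147.2 / 24.5 = 6.008 mol
n/ν for E = 21.18/2 = 10.59
n/ν for R = 22.59/3 = 7.530
n/ν for B = 6.008/1 = 6.008
Smallest n/ν is B → limiting reagent.
n(L) = (4/1) × 6.008 = 24.03 mol

24.0 mol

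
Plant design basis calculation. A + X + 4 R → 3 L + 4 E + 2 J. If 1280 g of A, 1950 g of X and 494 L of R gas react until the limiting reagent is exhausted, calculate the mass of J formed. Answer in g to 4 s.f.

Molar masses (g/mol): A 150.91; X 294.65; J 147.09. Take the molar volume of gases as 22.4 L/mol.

1622 g

n(A) = 1280 / 150.91 = 8.482 mol
n(X) = 1950 / 294.65 = 6.618 mol
n(R) = 494.0 / 22.4 = 22.05 mol
n/ν → A: 8.482, X: 6.618, R: 5.513; R is limiting.
n(J) = (2/4) × 22.05 = 11.03 mol
mass = 11.03 × 147.09 = 1622 g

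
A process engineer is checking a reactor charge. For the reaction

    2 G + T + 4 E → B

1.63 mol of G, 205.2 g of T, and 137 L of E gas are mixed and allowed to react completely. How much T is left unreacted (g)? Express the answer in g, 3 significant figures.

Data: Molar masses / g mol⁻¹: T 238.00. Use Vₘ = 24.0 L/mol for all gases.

11.2 g

n(G) = 1.630 mol
n(T) = 205.2 / 238.00 = 0.8622 mol
n(E) = 137.0 / 24.0 = 5.708 mol
n/ν for G = 1.630/2 = 0.8150
n/ν for T = 0.8622/1 = 0.8622
n/ν for E = 5.708/4 = 1.427
Smallest n/ν is G → limiting reagent.
T consumed = (1/2) × 1.630 = 0.8150 mol
T remaining = 0.8622 − 0.8150 = 0.04720 mol
mass = 0.04720 × 238.00 = 11.23 g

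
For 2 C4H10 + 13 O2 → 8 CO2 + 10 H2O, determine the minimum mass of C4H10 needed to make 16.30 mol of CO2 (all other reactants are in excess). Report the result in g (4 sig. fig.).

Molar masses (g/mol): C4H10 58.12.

n(CO2) = 16.30 mol
n(C4H10) = (2/8) × 16.30 = 4.075 mol
mass = 4.075 × 58.12 = 236.8 g

236.8 g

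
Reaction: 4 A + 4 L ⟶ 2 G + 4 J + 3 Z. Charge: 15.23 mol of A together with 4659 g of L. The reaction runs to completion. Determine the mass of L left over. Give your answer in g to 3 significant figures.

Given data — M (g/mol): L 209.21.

1470 g

n(A) = 15.23 mol
n(L) = 4659 / 209.21 = 22.27 mol
n/ν for A = 15.23/4 = 3.808
n/ν for L = 22.27/4 = 5.568
Smallest n/ν is A → limiting reagent.
L consumed = (4/4) × 15.23 = 15.23 mol
L remaining = 22.27 − 15.23 = 7.040 mol
mass = 7.040 × 209.21 = 1473 g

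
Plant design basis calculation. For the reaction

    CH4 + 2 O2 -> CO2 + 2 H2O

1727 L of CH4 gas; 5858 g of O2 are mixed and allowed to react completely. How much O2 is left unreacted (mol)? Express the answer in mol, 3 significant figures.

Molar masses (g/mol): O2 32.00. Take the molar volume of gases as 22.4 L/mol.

n(CH4) = 1727 / 22.4 = 77.10 mol
n(O2) = 5858 / 32.00 = 183.1 mol
n/ν for CH4 = 77.10/1 = 77.10
n/ν for O2 = 183.1/2 = 91.55
Smallest n/ν is CH4 → limiting reagent.
O2 consumed = (2/1) × 77.10 = 154.2 mol
O2 remaining = 183.1 − 154.2 = 28.90 mol

28.9 mol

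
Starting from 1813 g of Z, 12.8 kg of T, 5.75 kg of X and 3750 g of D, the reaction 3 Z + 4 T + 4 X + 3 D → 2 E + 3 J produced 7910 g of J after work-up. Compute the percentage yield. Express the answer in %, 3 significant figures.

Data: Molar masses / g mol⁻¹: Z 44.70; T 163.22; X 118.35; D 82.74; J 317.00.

n(Z) = 1813 / 44.70 = 40.56 mol
n(T) = 12.80×1000 / 163.22 = 78.42 mol
n(X) = 5.750×1000 / 118.35 = 48.58 mol
n(D) = 3750 / 82.74 = 45.32 mol
n/ν for Z = 40.56/3 = 13.52
n/ν for T = 78.42/4 = 19.61
n/ν for X = 48.58/4 = 12.15
n/ν for D = 45.32/3 = 15.11
Smallest n/ν is X → limiting reagent.
theoretical n(J) = (3/4) × 48.58 = 36.44 mol → 11550 g
% yield = 7910 / 11550 × 100 = 68.48 %

68.5 %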